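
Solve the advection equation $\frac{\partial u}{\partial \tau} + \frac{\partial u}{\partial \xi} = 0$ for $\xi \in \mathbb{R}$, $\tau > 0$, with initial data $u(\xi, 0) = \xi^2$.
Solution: By characteristics ($d\xi/d\tau = 1$), $u(\xi,\tau) = f(\xi - \tau)$ with $f = u( \cdot , 0)$.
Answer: $u(\xi, \tau) = \tau^2 - 2 \tau \xi + \xi^2$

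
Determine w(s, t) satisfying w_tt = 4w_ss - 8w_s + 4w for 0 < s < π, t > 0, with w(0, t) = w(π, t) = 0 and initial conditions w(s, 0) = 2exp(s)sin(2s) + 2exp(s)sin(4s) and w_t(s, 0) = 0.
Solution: Substitute w = exp(s)u, i.e. u = exp(-s)w.
By the product rule, w_s = exp(s)(u_s + u), w_ss = exp(s)(u_ss + 2u_s + u), w_tt = exp(s)u_tt.
Substituting into the PDE and dividing by exp(s): u_tt = 4(u_ss + 2u_s + u) - 8(u_s + u) + 4u.
The lower-order terms cancel, leaving the standard wave equation u_tt = 4u_ss.
Initial data for u: u(s,0) = exp(-s)w(s,0) = 2sin(2s) + 2sin(4s); u_t(s,0) = exp(-s)w_t(s,0) = 0. The boundary conditions carry over: u(0,t) = u(π,t) = 0.
Solve for u:
  Using separation of variables u = X(s)T(t):
  Eigenfunctions: sin(ns), n = 1, 2, 3, ...
  General solution: u(s, t) = Σ [A_n cos(2n t) + B_n sin(2n t)] sin(ns)
  From u(s,0) = 2sin(2s) + 2sin(4s): A_2=2, A_4=2. From u_t(s,0) = 0: all B_n = 0.
Hence u(s,t) = 2sin(2s)cos(4t) + 2sin(4s)cos(8t).
Transform back: w(s,t) = exp(s)u(s,t).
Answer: w(s, t) = 2exp(s)sin(2s)cos(4t) + 2exp(s)sin(4s)cos(8t)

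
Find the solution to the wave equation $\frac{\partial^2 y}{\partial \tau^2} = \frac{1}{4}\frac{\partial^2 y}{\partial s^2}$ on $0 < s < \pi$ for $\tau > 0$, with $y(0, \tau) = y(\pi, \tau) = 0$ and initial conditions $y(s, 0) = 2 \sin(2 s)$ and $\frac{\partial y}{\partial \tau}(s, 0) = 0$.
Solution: Separating variables: $y = \sum [A_n \cos(\omega_n \tau) + B_n \sin(\omega_n \tau)] \sin(ns)$, $\omega_n = n/2$. From ICs: $A_2=2$.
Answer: $y(s, \tau) = 2 \sin(2 s) \cos(\tau)$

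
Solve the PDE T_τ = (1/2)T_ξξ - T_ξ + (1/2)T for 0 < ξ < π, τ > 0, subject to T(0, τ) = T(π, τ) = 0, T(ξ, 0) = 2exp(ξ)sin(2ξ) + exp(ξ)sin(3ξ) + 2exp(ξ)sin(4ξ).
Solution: Substitute T = exp(ξ)u.
Then T_ξ = exp(ξ)(u_ξ + u), T_ξξ = exp(ξ)(u_ξξ + 2u_ξ + u), T_τ = exp(ξ)u_τ; substituting and dividing by exp(ξ), the lower-order terms cancel: u_τ = (1/2)u_ξξ (standard heat equation).
Data for u: u(ξ,0) = exp(-ξ)T(ξ,0) = 2sin(2ξ) + sin(3ξ) + 2sin(4ξ). The boundary conditions carry over: u(0,τ) = u(π,τ) = 0.
Separating variables: u = Σ c_n exp(-n²τ/2) sin(nξ). From u(ξ,0) = 2sin(2ξ) + sin(3ξ) + 2sin(4ξ): c_2=2, c_3=1, c_4=2.
So u(ξ,τ) = 2exp(-2τ)sin(2ξ) + 2exp(-8τ)sin(4ξ) + exp(-9τ/2)sin(3ξ), and T(ξ,τ) = exp(ξ)u(ξ,τ).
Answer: T(ξ, τ) = 2exp(ξ)exp(-2τ)sin(2ξ) + 2exp(ξ)exp(-8τ)sin(4ξ) + exp(ξ)exp(-9τ/2)sin(3ξ)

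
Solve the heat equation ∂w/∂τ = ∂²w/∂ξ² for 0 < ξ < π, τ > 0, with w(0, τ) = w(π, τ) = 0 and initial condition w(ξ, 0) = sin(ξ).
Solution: Separating variables: w = Σ c_n exp(-n²τ) sin(nξ). From w(ξ,0) = sin(ξ): c_1=1.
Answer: w(ξ, τ) = exp(-τ)sin(ξ)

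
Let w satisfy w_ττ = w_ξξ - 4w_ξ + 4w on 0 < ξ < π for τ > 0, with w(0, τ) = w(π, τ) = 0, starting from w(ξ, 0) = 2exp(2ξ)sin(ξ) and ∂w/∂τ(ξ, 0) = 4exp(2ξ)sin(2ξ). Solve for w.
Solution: Substitute w = exp(2ξ)u, i.e. u = exp(-2ξ)w.
By the product rule, w_ξ = exp(2ξ)(u_ξ + 2u), w_ξξ = exp(2ξ)(u_ξξ + 4u_ξ + 4u), w_ττ = exp(2ξ)u_ττ.
Substituting into the PDE and dividing by exp(2ξ): u_ττ = (u_ξξ + 4u_ξ + 4u) - 4(u_ξ + 2u) + 4u.
The lower-order terms cancel, leaving the standard wave equation u_ττ = u_ξξ.
Initial data for u: u(ξ,0) = exp(-2ξ)w(ξ,0) = 2sin(ξ); u_τ(ξ,0) = exp(-2ξ)w_τ(ξ,0) = 4sin(2ξ). The boundary conditions carry over: u(0,τ) = u(π,τ) = 0.
Solve for u:
  Using separation of variables u = X(ξ)T(τ):
  Eigenfunctions: sin(nξ), n = 1, 2, 3, ...
  General solution: u(ξ, τ) = Σ [A_n cos(n τ) + B_n sin(n τ)] sin(nξ)
  From u(ξ,0) = 2sin(ξ): A_1=2. From u_τ(ξ,0) = 4sin(2ξ), using u_τ(ξ,0) = Σ ω_n B_n sin(nξ) with ω_n = n: B_2 = 4/2 = 2.
Hence u(ξ,τ) = 2sin(ξ)cos(τ) + 2sin(2ξ)sin(2τ).
Transform back: w(ξ,τ) = exp(2ξ)u(ξ,τ).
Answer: w(ξ, τ) = 2exp(2ξ)sin(ξ)cos(τ) + 2exp(2ξ)sin(2ξ)sin(2τ)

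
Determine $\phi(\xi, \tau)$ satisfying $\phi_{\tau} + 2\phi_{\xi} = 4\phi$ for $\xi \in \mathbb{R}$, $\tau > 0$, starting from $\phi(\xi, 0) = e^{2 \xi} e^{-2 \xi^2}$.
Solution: Substitute $\phi = e^{2\xi}u$, i.e. $u = e^{-2\xi}\phi$.
By the product rule, $\phi_{\xi} = e^{2\xi}(u_{\xi} + 2u)$, $\phi_{\tau} = e^{2\xi}u_{\tau}$.
Substituting into the PDE and dividing by $e^{2\xi}$: $u_{\tau} + 2(u_{\xi} + 2u) = 4u$.
The lower-order terms cancel, leaving the standard advection equation $u_{\tau} + 2u_{\xi} = 0$.
Initial data for $u$: $u(\xi,0) = e^{-2\xi}\phi(\xi,0) = e^{-2 \xi^2}$.
Solve for $u$:
  By method of characteristics (waves move right with speed 2):
  Along characteristics $\xi - 2\tau =$ const, $u$ is constant, so $u(\xi,\tau) = f(\xi - 2\tau)$ with $f = u( \cdot , 0)$.
Hence $u(\xi,\tau) = e^{-2 (\xi - 2 \tau)^2}$.
Transform back: $\phi(\xi,\tau) = e^{2\xi}u(\xi,\tau)$.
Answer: $\phi(\xi, \tau) = e^{2 \xi} e^{-2 (-2 \tau + \xi)^2}$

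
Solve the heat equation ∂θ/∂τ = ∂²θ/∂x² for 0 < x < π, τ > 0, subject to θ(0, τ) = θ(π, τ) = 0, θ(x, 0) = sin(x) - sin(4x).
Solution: Separating variables: θ = Σ c_n exp(-n²τ) sin(nx). From θ(x,0) = sin(x) - sin(4x): c_1=1, c_4=-1.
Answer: θ(x, τ) = exp(-τ)sin(x) - exp(-16τ)sin(4x)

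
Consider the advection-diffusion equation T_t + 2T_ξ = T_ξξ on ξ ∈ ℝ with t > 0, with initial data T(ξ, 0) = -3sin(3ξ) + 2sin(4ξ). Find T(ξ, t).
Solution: Moving frame: η = ξ - 2t, σ = t, T = u(η,σ), so T_t = u_σ - 2u_η and T_ξξ = u_ηη.
Hence T_t + 2T_ξ = u_σ and the PDE becomes the heat equation u_σ = u_ηη on η ∈ ℝ.
Initial data: u(η,0) = T(η,0) = -3sin(3η) + 2sin(4η). Each mode sin(nη) decays as exp(-n²σ) on ℝ, so u(η,σ) = Σ c_n exp(-n²σ) sin(nη) with c_3=-3, c_4=2: u(η,σ) = -3exp(-9σ)sin(3η) + 2exp(-16σ)sin(4η).
Substituting back: T(ξ,t) = u(ξ - 2t, t).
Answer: T(ξ, t) = 3exp(-9t)sin(6t - 3ξ) - 2exp(-16t)sin(8t - 4ξ)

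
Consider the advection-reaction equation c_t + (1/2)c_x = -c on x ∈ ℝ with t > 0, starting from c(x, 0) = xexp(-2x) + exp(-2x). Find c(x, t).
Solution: Substitute c = exp(-2x)u, i.e. u = exp(2x)c.
By the product rule, c_x = exp(-2x)(u_x - 2u), c_t = exp(-2x)u_t.
Substituting into the PDE and dividing by exp(-2x): u_t + (1/2)(u_x - 2u) = -u.
The lower-order terms cancel, leaving the standard advection equation u_t + (1/2)u_x = 0.
Initial data for u: u(x,0) = exp(2x)c(x,0) = x + 1.
Solve for u:
  By method of characteristics (waves move right with speed 1/2):
  Along characteristics x - (1/2)t = const, u is constant, so u(x,t) = f(x - (1/2)t) with f = u(·, 0).
Hence u(x,t) = -(1/2)t + x + 1.
Transform back: c(x,t) = exp(-2x)u(x,t).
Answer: c(x, t) = -(1/2)texp(-2x) + xexp(-2x) + exp(-2x)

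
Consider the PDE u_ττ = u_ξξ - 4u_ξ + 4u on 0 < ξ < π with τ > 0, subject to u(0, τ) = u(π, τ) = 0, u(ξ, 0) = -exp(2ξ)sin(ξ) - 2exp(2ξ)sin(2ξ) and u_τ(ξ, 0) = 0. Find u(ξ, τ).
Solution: Substitute u = exp(2ξ)w.
Then u_ξ = exp(2ξ)(w_ξ + 2w), u_ξξ = exp(2ξ)(w_ξξ + 4w_ξ + 4w), u_ττ = exp(2ξ)w_ττ; substituting and dividing by exp(2ξ), the lower-order terms cancel: w_ττ = w_ξξ (standard wave equation).
Data for w: w(ξ,0) = exp(-2ξ)u(ξ,0) = -sin(ξ) - 2sin(2ξ); w_τ(ξ,0) = exp(-2ξ)u_τ(ξ,0) = 0. The boundary conditions carry over: w(0,τ) = w(π,τ) = 0.
Separating variables: w = Σ [A_n cos(ω_n τ) + B_n sin(ω_n τ)] sin(nξ), ω_n = n. From ICs: A_1=-1, A_2=-2.
So w(ξ,τ) = -sin(ξ)cos(τ) - 2sin(2ξ)cos(2τ), and u(ξ,τ) = exp(2ξ)w(ξ,τ).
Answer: u(ξ, τ) = -exp(2ξ)sin(ξ)cos(τ) - 2exp(2ξ)sin(2ξ)cos(2τ)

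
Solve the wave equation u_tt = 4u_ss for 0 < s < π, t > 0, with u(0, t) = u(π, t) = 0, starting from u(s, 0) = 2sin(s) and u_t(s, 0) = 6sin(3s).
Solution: Using separation of variables u = X(s)T(t):
Eigenfunctions: sin(ns), n = 1, 2, 3, ...
General solution: u(s, t) = Σ [A_n cos(2n t) + B_n sin(2n t)] sin(ns)
From u(s,0) = 2sin(s): A_1=2. From u_t(s,0) = 6sin(3s), using u_t(s,0) = Σ ω_n B_n sin(ns) with ω_n = 2n: B_3 = 6/6 = 1.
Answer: u(s, t) = 2sin(s)cos(2t) + sin(3s)sin(6t)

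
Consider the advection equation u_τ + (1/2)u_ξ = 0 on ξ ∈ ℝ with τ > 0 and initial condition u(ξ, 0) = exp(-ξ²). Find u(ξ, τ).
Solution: By characteristics (dξ/dτ = 1/2), u(ξ,τ) = f(ξ - (1/2)τ) with f = u(·, 0).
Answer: u(ξ, τ) = exp(-(ξ - τ/2)²)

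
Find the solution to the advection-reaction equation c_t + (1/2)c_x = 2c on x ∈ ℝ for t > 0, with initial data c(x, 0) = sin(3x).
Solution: Substitute c = exp(2t)u, i.e. u = exp(-2t)c.
By the product rule, c_t = exp(2t)(u_t + 2u), c_x = exp(2t)u_x.
Substituting into the PDE and dividing by exp(2t): u_t + 2u + (1/2)u_x = 2u.
The lower-order terms cancel, leaving the standard advection equation u_t + (1/2)u_x = 0.
Initial data for u: u(x,0) = c(x,0) = sin(3x).
Solve for u:
  By method of characteristics (waves move right with speed 1/2):
  Along characteristics x - (1/2)t = const, u is constant, so u(x,t) = f(x - (1/2)t) with f = u(·, 0).
Hence u(x,t) = -sin(3t/2 - 3x).
Transform back: c(x,t) = exp(2t)u(x,t).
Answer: c(x, t) = -exp(2t)sin(3t/2 - 3x)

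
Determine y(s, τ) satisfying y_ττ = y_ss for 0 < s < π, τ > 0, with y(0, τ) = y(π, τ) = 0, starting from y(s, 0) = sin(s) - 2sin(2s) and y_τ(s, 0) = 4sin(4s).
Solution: Using separation of variables y = X(s)T(τ):
Eigenfunctions: sin(ns), n = 1, 2, 3, ...
General solution: y(s, τ) = Σ [A_n cos(n τ) + B_n sin(n τ)] sin(ns)
From y(s,0) = sin(s) - 2sin(2s): A_1=1, A_2=-2. From y_τ(s,0) = 4sin(4s), using y_τ(s,0) = Σ ω_n B_n sin(ns) with ω_n = n: B_4 = 4/4 = 1.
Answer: y(s, τ) = sin(s)cos(τ) - 2sin(2s)cos(2τ) + sin(4s)sin(4τ)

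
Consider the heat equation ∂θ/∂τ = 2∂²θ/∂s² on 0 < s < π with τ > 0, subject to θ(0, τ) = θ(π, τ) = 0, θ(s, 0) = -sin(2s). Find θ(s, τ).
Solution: Using separation of variables θ = X(s)G(τ):
Eigenfunctions: sin(ns), n = 1, 2, 3, ...
General solution: θ(s, τ) = Σ c_n sin(ns) exp(-2n² τ)
Matching θ(s,0) = -sin(2s) term by term: c_2=-1.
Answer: θ(s, τ) = -exp(-8τ)sin(2s)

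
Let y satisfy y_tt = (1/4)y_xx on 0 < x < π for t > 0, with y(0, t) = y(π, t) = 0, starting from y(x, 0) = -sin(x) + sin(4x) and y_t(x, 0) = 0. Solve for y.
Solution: Using separation of variables y = X(x)T(t):
Eigenfunctions: sin(nx), n = 1, 2, 3, ...
General solution: y(x, t) = Σ [A_n cos(n t/2) + B_n sin(n t/2)] sin(nx)
From y(x,0) = -sin(x) + sin(4x): A_1=-1, A_4=1. From y_t(x,0) = 0: all B_n = 0.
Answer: y(x, t) = -sin(x)cos(t/2) + sin(4x)cos(2t)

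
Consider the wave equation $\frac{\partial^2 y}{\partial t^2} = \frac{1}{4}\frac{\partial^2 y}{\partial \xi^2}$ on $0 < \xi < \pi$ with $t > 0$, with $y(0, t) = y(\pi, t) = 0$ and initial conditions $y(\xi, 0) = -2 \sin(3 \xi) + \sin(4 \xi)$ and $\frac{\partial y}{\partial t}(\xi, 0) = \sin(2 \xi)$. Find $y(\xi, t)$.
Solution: Using separation of variables $y = X(\xi)T(t)$:
Eigenfunctions: $\sin(n\xi)$, $n = 1, 2, 3, \ldots$
General solution: $y(\xi, t) = \sum [A_n \cos(n t/2) + B_n \sin(n t/2)] \sin(n\xi)$
From $y(\xi,0) = -2 \sin(3 \xi) + \sin(4 \xi)$: $A_3=-2, A_4=1$. From $y_t(\xi,0) = \sin(2 \xi)$, using $y_t(\xi,0) = \sum \omega_n B_n \sin(n\xi)$ with $\omega_n = n/2$: $B_2 = 1/1 = 1$.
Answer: $y(\xi, t) = \sin(2 \xi) \sin(t) - 2 \sin(3 \xi) \cos(3 t/2) + \sin(4 \xi) \cos(2 t)$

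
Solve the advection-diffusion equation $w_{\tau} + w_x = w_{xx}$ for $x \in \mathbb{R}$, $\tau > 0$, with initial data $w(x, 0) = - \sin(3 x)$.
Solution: Moving frame: $\eta = x - \tau$, $\sigma = \tau$, $w = u(\eta,\sigma)$, so $w_{\tau} = u_{\sigma} - u_{\eta}$ and $w_{xx} = u_{\eta\eta}$.
Hence $w_{\tau} + w_x = u_{\sigma}$ and the PDE becomes the heat equation $u_{\sigma} = u_{\eta\eta}$ on $\eta \in \mathbb{R}$.
Initial data: $u(\eta,0) = w(\eta,0) = - \sin(3 \eta)$. Each mode $\sin(n\eta)$ decays as $e^{-n^2\sigma}$ on $\mathbb{R}$, so $u(\eta,\sigma) = \sum c_n e^{-n^2\sigma} \sin(n\eta)$ with $c_3=-1$: $u(\eta,\sigma) = - e^{-9 \sigma} \sin(3 \eta)$.
Substituting back: $w(x,\tau) = u(x - \tau, \tau)$.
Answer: $w(x, \tau) = e^{-9 \tau} \sin(3 \tau - 3 x)$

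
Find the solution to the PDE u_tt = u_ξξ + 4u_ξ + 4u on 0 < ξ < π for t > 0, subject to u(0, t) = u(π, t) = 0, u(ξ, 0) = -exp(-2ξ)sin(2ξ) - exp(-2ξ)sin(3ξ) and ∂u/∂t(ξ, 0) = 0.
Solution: Substitute u = exp(-2ξ)w, i.e. w = exp(2ξ)u.
By the product rule, u_ξ = exp(-2ξ)(w_ξ - 2w), u_ξξ = exp(-2ξ)(w_ξξ - 4w_ξ + 4w), u_tt = exp(-2ξ)w_tt.
Substituting into the PDE and dividing by exp(-2ξ): w_tt = (w_ξξ - 4w_ξ + 4w) + 4(w_ξ - 2w) + 4w.
The lower-order terms cancel, leaving the standard wave equation w_tt = w_ξξ.
Initial data for w: w(ξ,0) = exp(2ξ)u(ξ,0) = -sin(2ξ) - sin(3ξ); w_t(ξ,0) = exp(2ξ)u_t(ξ,0) = 0. The boundary conditions carry over: w(0,t) = w(π,t) = 0.
Solve for w:
  Using separation of variables w = X(ξ)T(t):
  Eigenfunctions: sin(nξ), n = 1, 2, 3, ...
  General solution: w(ξ, t) = Σ [A_n cos(n t) + B_n sin(n t)] sin(nξ)
  From w(ξ,0) = -sin(2ξ) - sin(3ξ): A_2=-1, A_3=-1. From w_t(ξ,0) = 0: all B_n = 0.
Hence w(ξ,t) = -sin(2ξ)cos(2t) - sin(3ξ)cos(3t).
Transform back: u(ξ,t) = exp(-2ξ)w(ξ,t).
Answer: u(ξ, t) = -exp(-2ξ)sin(2ξ)cos(2t) - exp(-2ξ)sin(3ξ)cos(3t)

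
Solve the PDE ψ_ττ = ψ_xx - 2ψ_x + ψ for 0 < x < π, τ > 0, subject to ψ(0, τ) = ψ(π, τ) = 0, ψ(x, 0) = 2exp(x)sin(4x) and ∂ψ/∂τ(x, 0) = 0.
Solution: Substitute ψ = exp(x)u.
Then ψ_x = exp(x)(u_x + u), ψ_xx = exp(x)(u_xx + 2u_x + u), ψ_ττ = exp(x)u_ττ; substituting and dividing by exp(x), the lower-order terms cancel: u_ττ = u_xx (standard wave equation).
Data for u: u(x,0) = exp(-x)ψ(x,0) = 2sin(4x); u_τ(x,0) = exp(-x)ψ_τ(x,0) = 0. The boundary conditions carry over: u(0,τ) = u(π,τ) = 0.
Separating variables: u = Σ [A_n cos(ω_n τ) + B_n sin(ω_n τ)] sin(nx), ω_n = n. From ICs: A_4=2.
So u(x,τ) = 2sin(4x)cos(4τ), and ψ(x,τ) = exp(x)u(x,τ).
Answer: ψ(x, τ) = 2exp(x)sin(4x)cos(4τ)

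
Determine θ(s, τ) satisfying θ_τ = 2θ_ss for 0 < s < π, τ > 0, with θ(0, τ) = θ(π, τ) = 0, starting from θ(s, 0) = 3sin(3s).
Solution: Separating variables: θ = Σ c_n exp(-2n²τ) sin(ns). From θ(s,0) = 3sin(3s): c_3=3.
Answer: θ(s, τ) = 3exp(-18τ)sin(3s)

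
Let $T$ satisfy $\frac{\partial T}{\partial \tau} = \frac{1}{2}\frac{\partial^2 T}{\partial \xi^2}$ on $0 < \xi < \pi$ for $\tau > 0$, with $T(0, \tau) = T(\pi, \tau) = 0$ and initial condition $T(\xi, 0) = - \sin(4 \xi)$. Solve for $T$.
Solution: Separating variables: $T = \sum c_n e^{-n^2\tau/2} \sin(n\xi)$. From $T(\xi,0) = - \sin(4 \xi)$: $c_4=-1$.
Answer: $T(\xi, \tau) = - e^{-8 \tau} \sin(4 \xi)$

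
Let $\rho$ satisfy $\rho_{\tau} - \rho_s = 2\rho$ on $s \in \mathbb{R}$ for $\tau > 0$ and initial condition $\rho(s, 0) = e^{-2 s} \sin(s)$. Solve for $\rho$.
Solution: Substitute $\rho = e^{-2s}u$, i.e. $u = e^{2s}\rho$.
By the product rule, $\rho_s = e^{-2s}(u_s - 2u)$, $\rho_{\tau} = e^{-2s}u_{\tau}$.
Substituting into the PDE and dividing by $e^{-2s}$: $u_{\tau} - (u_s - 2u) = 2u$.
The lower-order terms cancel, leaving the standard advection equation $u_{\tau} - u_s = 0$.
Initial data for $u$: $u(s,0) = e^{2s}\rho(s,0) = \sin(s)$.
Solve for $u$:
  By method of characteristics (waves move left with speed 1):
  Along characteristics $s + \tau =$ const, $u$ is constant, so $u(s,\tau) = f(s + \tau)$ with $f = u( \cdot , 0)$.
Hence $u(s,\tau) = \sin(s + \tau)$.
Transform back: $\rho(s,\tau) = e^{-2s}u(s,\tau)$.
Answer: $\rho(s, \tau) = e^{-2 s} \sin(\tau + s)$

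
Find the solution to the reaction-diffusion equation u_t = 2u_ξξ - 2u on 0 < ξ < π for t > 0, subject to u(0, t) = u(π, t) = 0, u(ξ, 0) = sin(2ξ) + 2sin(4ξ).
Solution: Substitute u = exp(-2t)w.
Then u_t = exp(-2t)(w_t - 2w), u_ξξ = exp(-2t)w_ξξ; substituting and dividing by exp(-2t), the lower-order terms cancel: w_t = 2w_ξξ (standard heat equation).
Data for w: w(ξ,0) = u(ξ,0) = sin(2ξ) + 2sin(4ξ). The boundary conditions carry over: w(0,t) = w(π,t) = 0.
Separating variables: w = Σ c_n exp(-2n²t) sin(nξ). From w(ξ,0) = sin(2ξ) + 2sin(4ξ): c_2=1, c_4=2.
So w(ξ,t) = exp(-8t)sin(2ξ) + 2exp(-32t)sin(4ξ), and u(ξ,t) = exp(-2t)w(ξ,t).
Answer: u(ξ, t) = exp(-10t)sin(2ξ) + 2exp(-34t)sin(4ξ)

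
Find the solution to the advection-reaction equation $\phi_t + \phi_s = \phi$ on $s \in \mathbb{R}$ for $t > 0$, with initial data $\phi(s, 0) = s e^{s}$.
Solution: Substitute $\phi = e^{s}u$, i.e. $u = e^{-s}\phi$.
By the product rule, $\phi_s = e^{s}(u_s + u)$, $\phi_t = e^{s}u_t$.
Substituting into the PDE and dividing by $e^{s}$: $u_t + (u_s + u) = u$.
The lower-order terms cancel, leaving the standard advection equation $u_t + u_s = 0$.
Initial data for $u$: $u(s,0) = e^{-s}\phi(s,0) = s$.
Solve for $u$:
  By method of characteristics (waves move right with speed 1):
  Along characteristics $s - t =$ const, $u$ is constant, so $u(s,t) = f(s - t)$ with $f = u( \cdot , 0)$.
Hence $u(s,t) = s - t$.
Transform back: $\phi(s,t) = e^{s}u(s,t)$.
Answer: $\phi(s, t) = s e^{s} -  t e^{s}$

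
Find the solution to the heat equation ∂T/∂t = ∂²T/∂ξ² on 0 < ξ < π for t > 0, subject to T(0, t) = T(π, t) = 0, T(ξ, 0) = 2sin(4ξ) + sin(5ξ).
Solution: Separating variables: T = Σ c_n exp(-n²t) sin(nξ). From T(ξ,0) = 2sin(4ξ) + sin(5ξ): c_4=2, c_5=1.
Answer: T(ξ, t) = 2exp(-16t)sin(4ξ) + exp(-25t)sin(5ξ)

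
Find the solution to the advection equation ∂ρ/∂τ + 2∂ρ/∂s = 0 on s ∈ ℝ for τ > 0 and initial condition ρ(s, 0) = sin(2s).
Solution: By characteristics (ds/dτ = 2), ρ(s,τ) = f(s - 2τ) with f = ρ(·, 0).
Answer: ρ(s, τ) = sin(2s - 4τ)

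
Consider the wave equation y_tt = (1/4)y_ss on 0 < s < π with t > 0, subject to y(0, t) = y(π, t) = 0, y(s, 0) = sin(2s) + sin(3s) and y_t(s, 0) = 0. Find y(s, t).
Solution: Using separation of variables y = X(s)T(t):
Eigenfunctions: sin(ns), n = 1, 2, 3, ...
General solution: y(s, t) = Σ [A_n cos(n t/2) + B_n sin(n t/2)] sin(ns)
From y(s,0) = sin(2s) + sin(3s): A_2=1, A_3=1. From y_t(s,0) = 0: all B_n = 0.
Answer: y(s, t) = sin(2s)cos(t) + sin(3s)cos(3t/2)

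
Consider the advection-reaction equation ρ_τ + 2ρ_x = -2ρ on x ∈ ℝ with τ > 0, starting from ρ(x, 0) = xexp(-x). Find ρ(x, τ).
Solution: Substitute ρ = exp(-x)u, i.e. u = exp(x)ρ.
By the product rule, ρ_x = exp(-x)(u_x - u), ρ_τ = exp(-x)u_τ.
Substituting into the PDE and dividing by exp(-x): u_τ + 2(u_x - u) = -2u.
The lower-order terms cancel, leaving the standard advection equation u_τ + 2u_x = 0.
Initial data for u: u(x,0) = exp(x)ρ(x,0) = x.
Solve for u:
  By method of characteristics (waves move right with speed 2):
  Along characteristics x - 2τ = const, u is constant, so u(x,τ) = f(x - 2τ) with f = u(·, 0).
Hence u(x,τ) = x - 2τ.
Transform back: ρ(x,τ) = exp(-x)u(x,τ).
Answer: ρ(x, τ) = xexp(-x) - 2τexp(-x)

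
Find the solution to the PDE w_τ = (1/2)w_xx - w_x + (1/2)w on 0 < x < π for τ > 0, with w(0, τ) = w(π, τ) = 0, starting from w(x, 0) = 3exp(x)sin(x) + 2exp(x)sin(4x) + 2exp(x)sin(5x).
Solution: Substitute w = exp(x)u, i.e. u = exp(-x)w.
By the product rule, w_x = exp(x)(u_x + u), w_xx = exp(x)(u_xx + 2u_x + u), w_τ = exp(x)u_τ.
Substituting into the PDE and dividing by exp(x): u_τ = (1/2)(u_xx + 2u_x + u) - (u_x + u) + (1/2)u.
The lower-order terms cancel, leaving the standard heat equation u_τ = (1/2)u_xx.
Initial data for u: u(x,0) = exp(-x)w(x,0) = 3sin(x) + 2sin(4x) + 2sin(5x). The boundary conditions carry over: u(0,τ) = u(π,τ) = 0.
Solve for u:
  Using separation of variables u = X(x)T(τ):
  Eigenfunctions: sin(nx), n = 1, 2, 3, ...
  General solution: u(x, τ) = Σ c_n sin(nx) exp(-n² τ/2)
  Matching u(x,0) = 3sin(x) + 2sin(4x) + 2sin(5x) term by term: c_1=3, c_4=2, c_5=2.
Hence u(x,τ) = 2exp(-8τ)sin(4x) + 3exp(-τ/2)sin(x) + 2exp(-25τ/2)sin(5x).
Transform back: w(x,τ) = exp(x)u(x,τ).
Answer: w(x, τ) = 2exp(x)exp(-8τ)sin(4x) + 3exp(x)exp(-τ/2)sin(x) + 2exp(x)exp(-25τ/2)sin(5x)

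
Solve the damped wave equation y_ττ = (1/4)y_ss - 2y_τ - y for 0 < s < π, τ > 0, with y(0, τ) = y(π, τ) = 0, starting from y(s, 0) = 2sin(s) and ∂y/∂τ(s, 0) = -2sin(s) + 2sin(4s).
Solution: Substitute y = exp(-τ)u.
Then y_τ = exp(-τ)(u_τ - u), y_ττ = exp(-τ)(u_ττ - 2u_τ + u), y_ss = exp(-τ)u_ss; substituting and dividing by exp(-τ), the lower-order terms cancel: u_ττ = (1/4)u_ss (standard wave equation).
Data for u: u(s,0) = y(s,0) = 2sin(s); u_τ(s,0) = y_τ(s,0) + y(s,0) = 2sin(4s). The boundary conditions carry over: u(0,τ) = u(π,τ) = 0.
Separating variables: u = Σ [A_n cos(ω_n τ) + B_n sin(ω_n τ)] sin(ns), ω_n = n/2. From ICs (B_n = velocity coefficient / ω_n): A_1=2, B_4=1.
So u(s,τ) = 2sin(s)cos(τ/2) + sin(4s)sin(2τ), and y(s,τ) = exp(-τ)u(s,τ).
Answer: y(s, τ) = 2exp(-τ)sin(s)cos(τ/2) + exp(-τ)sin(4s)sin(2τ)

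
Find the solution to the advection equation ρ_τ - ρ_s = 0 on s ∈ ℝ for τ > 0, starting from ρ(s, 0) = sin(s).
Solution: By characteristics (ds/dτ = -1), ρ(s,τ) = f(s + τ) with f = ρ(·, 0).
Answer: ρ(s, τ) = sin(s + τ)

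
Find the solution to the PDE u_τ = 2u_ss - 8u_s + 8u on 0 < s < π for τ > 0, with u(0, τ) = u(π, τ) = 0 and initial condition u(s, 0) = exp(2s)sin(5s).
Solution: Substitute u = exp(2s)w.
Then u_s = exp(2s)(w_s + 2w), u_ss = exp(2s)(w_ss + 4w_s + 4w), u_τ = exp(2s)w_τ; substituting and dividing by exp(2s), the lower-order terms cancel: w_τ = 2w_ss (standard heat equation).
Data for w: w(s,0) = exp(-2s)u(s,0) = sin(5s). The boundary conditions carry over: w(0,τ) = w(π,τ) = 0.
Separating variables: w = Σ c_n exp(-2n²τ) sin(ns). From w(s,0) = sin(5s): c_5=1.
So w(s,τ) = exp(-50τ)sin(5s), and u(s,τ) = exp(2s)w(s,τ).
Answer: u(s, τ) = exp(2s)exp(-50τ)sin(5s)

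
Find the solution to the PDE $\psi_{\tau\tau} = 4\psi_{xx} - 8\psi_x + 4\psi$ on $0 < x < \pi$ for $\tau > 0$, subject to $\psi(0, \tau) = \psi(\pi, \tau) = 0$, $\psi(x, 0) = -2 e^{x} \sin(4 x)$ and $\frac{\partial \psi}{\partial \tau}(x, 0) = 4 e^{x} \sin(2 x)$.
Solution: Substitute $\psi = e^{x}u$, i.e. $u = e^{-x}\psi$.
By the product rule, $\psi_x = e^{x}(u_x + u)$, $\psi_{xx} = e^{x}(u_{xx} + 2u_x + u)$, $\psi_{\tau\tau} = e^{x}u_{\tau\tau}$.
Substituting into the PDE and dividing by $e^{x}$: $u_{\tau\tau} = 4(u_{xx} + 2u_x + u) - 8(u_x + u) + 4u$.
The lower-order terms cancel, leaving the standard wave equation $u_{\tau\tau} = 4u_{xx}$.
Initial data for $u$: $u(x,0) = e^{-x}\psi(x,0) = -2 \sin(4 x)$; $u_{\tau}(x,0) = e^{-x}\psi_{\tau}(x,0) = 4 \sin(2 x)$. The boundary conditions carry over: $u(0,\tau) = u(\pi,\tau) = 0$.
Solve for $u$:
  Using separation of variables $u = X(x)T(\tau)$:
  Eigenfunctions: $\sin(nx)$, $n = 1, 2, 3, \ldots$
  General solution: $u(x, \tau) = \sum [A_n \cos(2n \tau) + B_n \sin(2n \tau)] \sin(nx)$
  From $u(x,0) = -2 \sin(4 x)$: $A_4=-2$. From $u_{\tau}(x,0) = 4 \sin(2 x)$, using $u_{\tau}(x,0) = \sum \omega_n B_n \sin(nx)$ with $\omega_n = 2n$: $B_2 = 4/4 = 1$.
Hence $u(x,\tau) = \sin(2 x) \sin(4 \tau) - 2 \sin(4 x) \cos(8 \tau)$.
Transform back: $\psi(x,\tau) = e^{x}u(x,\tau)$.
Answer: $\psi(x, \tau) = e^{x} \sin(4 \tau) \sin(2 x) - 2 e^{x} \sin(4 x) \cos(8 \tau)$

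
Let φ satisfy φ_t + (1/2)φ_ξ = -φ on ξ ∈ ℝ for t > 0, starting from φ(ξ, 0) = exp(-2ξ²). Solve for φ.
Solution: Substitute φ = exp(-t)u.
Then φ_t = exp(-t)(u_t - u), φ_ξ = exp(-t)u_ξ; substituting and dividing by exp(-t), the lower-order terms cancel: u_t + (1/2)u_ξ = 0 (standard advection equation).
Data for u: u(ξ,0) = φ(ξ,0) = exp(-2ξ²).
By characteristics (dξ/dt = 1/2), u(ξ,t) = f(ξ - (1/2)t) with f = u(·, 0).
So u(ξ,t) = exp(-2(-t/2 + ξ)²), and φ(ξ,t) = exp(-t)u(ξ,t).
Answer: φ(ξ, t) = exp(-t)exp(-2(-t/2 + ξ)²)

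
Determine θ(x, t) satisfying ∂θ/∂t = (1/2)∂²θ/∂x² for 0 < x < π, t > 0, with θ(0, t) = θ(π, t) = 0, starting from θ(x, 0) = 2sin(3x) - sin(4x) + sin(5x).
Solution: Separating variables: θ = Σ c_n exp(-n²t/2) sin(nx). From θ(x,0) = 2sin(3x) - sin(4x) + sin(5x): c_3=2, c_4=-1, c_5=1.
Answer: θ(x, t) = -exp(-8t)sin(4x) + 2exp(-9t/2)sin(3x) + exp(-25t/2)sin(5x)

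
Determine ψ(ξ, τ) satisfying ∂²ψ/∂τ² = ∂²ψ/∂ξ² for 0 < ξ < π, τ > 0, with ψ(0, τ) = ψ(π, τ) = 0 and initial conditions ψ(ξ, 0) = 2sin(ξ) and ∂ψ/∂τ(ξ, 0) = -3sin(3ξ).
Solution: Using separation of variables ψ = X(ξ)T(τ):
Eigenfunctions: sin(nξ), n = 1, 2, 3, ...
General solution: ψ(ξ, τ) = Σ [A_n cos(n τ) + B_n sin(n τ)] sin(nξ)
From ψ(ξ,0) = 2sin(ξ): A_1=2. From ψ_τ(ξ,0) = -3sin(3ξ), using ψ_τ(ξ,0) = Σ ω_n B_n sin(nξ) with ω_n = n: B_3 = (-3)/3 = -1.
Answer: ψ(ξ, τ) = 2sin(ξ)cos(τ) - sin(3ξ)sin(3τ)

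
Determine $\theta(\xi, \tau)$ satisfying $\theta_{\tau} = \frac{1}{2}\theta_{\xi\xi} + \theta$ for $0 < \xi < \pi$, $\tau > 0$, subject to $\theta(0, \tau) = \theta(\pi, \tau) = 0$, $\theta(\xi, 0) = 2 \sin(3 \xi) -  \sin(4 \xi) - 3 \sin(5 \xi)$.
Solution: Substitute $\theta = e^{\tau}u$, i.e. $u = e^{-\tau}\theta$.
By the product rule, $\theta_{\tau} = e^{\tau}(u_{\tau} + u)$, $\theta_{\xi\xi} = e^{\tau}u_{\xi\xi}$.
Substituting into the PDE and dividing by $e^{\tau}$: $u_{\tau} + u = \frac{1}{2}u_{\xi\xi} + u$.
The lower-order terms cancel, leaving the standard heat equation $u_{\tau} = \frac{1}{2}u_{\xi\xi}$.
Initial data for $u$: $u(\xi,0) = \theta(\xi,0) = 2 \sin(3 \xi) - \sin(4 \xi) - 3 \sin(5 \xi)$. The boundary conditions carry over: $u(0,\tau) = u(\pi,\tau) = 0$.
Solve for $u$:
  Using separation of variables $u = X(\xi)G(\tau)$:
  Eigenfunctions: $\sin(n\xi)$, $n = 1, 2, 3, \ldots$
  General solution: $u(\xi, \tau) = \sum c_n \sin(n\xi) e^{-n^2 \tau/2}$
  Matching $u(\xi,0) = 2 \sin(3 \xi) - \sin(4 \xi) - 3 \sin(5 \xi)$ term by term: $c_3=2, c_4=-1, c_5=-3$.
Hence $u(\xi,\tau) = - e^{-8 \tau} \sin(4 \xi) + 2 e^{-9 \tau/2} \sin(3 \xi) - 3 e^{-25 \tau/2} \sin(5 \xi)$.
Transform back: $\theta(\xi,\tau) = e^{\tau}u(\xi,\tau)$.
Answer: $\theta(\xi, \tau) = - e^{-7 \tau} \sin(4 \xi) + 2 e^{-7 \tau/2} \sin(3 \xi) - 3 e^{-23 \tau/2} \sin(5 \xi)$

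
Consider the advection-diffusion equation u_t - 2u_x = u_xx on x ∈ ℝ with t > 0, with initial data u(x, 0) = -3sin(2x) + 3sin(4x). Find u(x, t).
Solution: Moving frame: η = x + 2t, σ = t, u = w(η,σ), so u_t = w_σ + 2w_η and u_xx = w_ηη.
Hence u_t - 2u_x = w_σ and the PDE becomes the heat equation w_σ = w_ηη on η ∈ ℝ.
Initial data: w(η,0) = u(η,0) = -3sin(2η) + 3sin(4η). Each mode sin(nη) decays as exp(-n²σ) on ℝ, so w(η,σ) = Σ c_n exp(-n²σ) sin(nη) with c_2=-3, c_4=3: w(η,σ) = -3exp(-4σ)sin(2η) + 3exp(-16σ)sin(4η).
Substituting back: u(x,t) = w(x + 2t, t).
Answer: u(x, t) = -3exp(-4t)sin(4t + 2x) + 3exp(-16t)sin(8t + 4x)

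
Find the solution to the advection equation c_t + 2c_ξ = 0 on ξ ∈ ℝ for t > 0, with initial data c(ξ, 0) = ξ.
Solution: By characteristics (dξ/dt = 2), c(ξ,t) = f(ξ - 2t) with f = c(·, 0).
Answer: c(ξ, t) = -2t + ξ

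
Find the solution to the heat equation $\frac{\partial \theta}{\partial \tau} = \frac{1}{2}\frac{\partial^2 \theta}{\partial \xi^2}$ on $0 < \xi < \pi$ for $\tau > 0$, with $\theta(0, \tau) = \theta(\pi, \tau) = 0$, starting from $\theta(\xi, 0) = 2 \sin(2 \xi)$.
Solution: Using separation of variables $\theta = X(\xi)G(\tau)$:
Eigenfunctions: $\sin(n\xi)$, $n = 1, 2, 3, \ldots$
General solution: $\theta(\xi, \tau) = \sum c_n \sin(n\xi) e^{-n^2 \tau/2}$
Matching $\theta(\xi,0) = 2 \sin(2 \xi)$ term by term: $c_2=2$.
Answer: $\theta(\xi, \tau) = 2 e^{-2 \tau} \sin(2 \xi)$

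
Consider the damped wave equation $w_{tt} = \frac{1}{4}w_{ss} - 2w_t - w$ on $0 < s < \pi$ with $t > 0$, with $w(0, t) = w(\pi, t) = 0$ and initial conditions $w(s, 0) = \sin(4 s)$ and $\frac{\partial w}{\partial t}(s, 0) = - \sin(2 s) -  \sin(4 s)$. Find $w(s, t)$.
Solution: Substitute $w = e^{-t}u$, i.e. $u = e^{t}w$.
By the product rule, $w_t = e^{-t}(u_t - u)$, $w_{tt} = e^{-t}(u_{tt} - 2u_t + u)$, $w_{ss} = e^{-t}u_{ss}$.
Substituting into the PDE and dividing by $e^{-t}$: $u_{tt} - 2u_t + u = \frac{1}{4}u_{ss} - 2(u_t - u) - u$.
The lower-order terms cancel, leaving the standard wave equation $u_{tt} = \frac{1}{4}u_{ss}$.
Initial data for $u$: $u(s,0) = w(s,0) = \sin(4 s)$; $u_t(s,0) = w_t(s,0) + w(s,0) = - \sin(2 s)$. The boundary conditions carry over: $u(0,t) = u(\pi,t) = 0$.
Solve for $u$:
  Using separation of variables $u = X(s)T(t)$:
  Eigenfunctions: $\sin(ns)$, $n = 1, 2, 3, \ldots$
  General solution: $u(s, t) = \sum [A_n \cos(n t/2) + B_n \sin(n t/2)] \sin(ns)$
  From $u(s,0) = \sin(4 s)$: $A_4=1$. From $u_t(s,0) = - \sin(2 s)$, using $u_t(s,0) = \sum \omega_n B_n \sin(ns)$ with $\omega_n = n/2$: $B_2 = (-1)/1 = -1$.
Hence $u(s,t) = - \sin(2 s) \sin(t) + \sin(4 s) \cos(2 t)$.
Transform back: $w(s,t) = e^{-t}u(s,t)$.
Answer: $w(s, t) = - e^{-t} \sin(2 s) \sin(t) + e^{-t} \sin(4 s) \cos(2 t)$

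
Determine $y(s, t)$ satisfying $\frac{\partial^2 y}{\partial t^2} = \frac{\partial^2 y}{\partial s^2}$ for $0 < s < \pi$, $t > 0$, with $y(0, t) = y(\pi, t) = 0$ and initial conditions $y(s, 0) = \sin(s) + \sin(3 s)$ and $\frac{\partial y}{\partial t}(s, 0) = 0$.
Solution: Using separation of variables $y = X(s)T(t)$:
Eigenfunctions: $\sin(ns)$, $n = 1, 2, 3, \ldots$
General solution: $y(s, t) = \sum [A_n \cos(n t) + B_n \sin(n t)] \sin(ns)$
From $y(s,0) = \sin(s) + \sin(3 s)$: $A_1=1, A_3=1$. From $y_t(s,0) = 0$: all $B_n = 0$.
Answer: $y(s, t) = \sin(s) \cos(t) + \sin(3 s) \cos(3 t)$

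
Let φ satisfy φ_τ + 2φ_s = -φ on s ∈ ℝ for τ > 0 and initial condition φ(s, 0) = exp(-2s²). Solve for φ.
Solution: Substitute φ = exp(-τ)u.
Then φ_τ = exp(-τ)(u_τ - u), φ_s = exp(-τ)u_s; substituting and dividing by exp(-τ), the lower-order terms cancel: u_τ + 2u_s = 0 (standard advection equation).
Data for u: u(s,0) = φ(s,0) = exp(-2s²).
By characteristics (ds/dτ = 2), u(s,τ) = f(s - 2τ) with f = u(·, 0).
So u(s,τ) = exp(-2(s - 2τ)²), and φ(s,τ) = exp(-τ)u(s,τ).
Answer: φ(s, τ) = exp(-τ)exp(-2(s - 2τ)²)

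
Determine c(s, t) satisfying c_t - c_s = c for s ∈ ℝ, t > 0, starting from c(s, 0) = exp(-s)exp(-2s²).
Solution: Substitute c = exp(-s)u.
Then c_s = exp(-s)(u_s - u), c_t = exp(-s)u_t; substituting and dividing by exp(-s), the lower-order terms cancel: u_t - u_s = 0 (standard advection equation).
Data for u: u(s,0) = exp(s)c(s,0) = exp(-2s²).
By characteristics (ds/dt = -1), u(s,t) = f(s + t) with f = u(·, 0).
So u(s,t) = exp(-2(s + t)²), and c(s,t) = exp(-s)u(s,t).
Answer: c(s, t) = exp(-s)exp(-2(s + t)²)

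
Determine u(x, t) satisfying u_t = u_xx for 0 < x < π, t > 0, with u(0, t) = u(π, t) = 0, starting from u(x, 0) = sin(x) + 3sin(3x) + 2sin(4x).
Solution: Separating variables: u = Σ c_n exp(-n²t) sin(nx). From u(x,0) = sin(x) + 3sin(3x) + 2sin(4x): c_1=1, c_3=3, c_4=2.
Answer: u(x, t) = exp(-t)sin(x) + 3exp(-9t)sin(3x) + 2exp(-16t)sin(4x)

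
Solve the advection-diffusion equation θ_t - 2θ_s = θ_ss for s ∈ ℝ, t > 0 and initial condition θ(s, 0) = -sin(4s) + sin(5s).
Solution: Moving frame: η = s + 2t, σ = t, θ = u(η,σ), so θ_t = u_σ + 2u_η and θ_ss = u_ηη.
Hence θ_t - 2θ_s = u_σ and the PDE becomes the heat equation u_σ = u_ηη on η ∈ ℝ.
Initial data: u(η,0) = θ(η,0) = -sin(4η) + sin(5η). Each mode sin(nη) decays as exp(-n²σ) on ℝ, so u(η,σ) = Σ c_n exp(-n²σ) sin(nη) with c_4=-1, c_5=1: u(η,σ) = -exp(-16σ)sin(4η) + exp(-25σ)sin(5η).
Substituting back: θ(s,t) = u(s + 2t, t).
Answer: θ(s, t) = -exp(-16t)sin(4s + 8t) + exp(-25t)sin(5s + 10t)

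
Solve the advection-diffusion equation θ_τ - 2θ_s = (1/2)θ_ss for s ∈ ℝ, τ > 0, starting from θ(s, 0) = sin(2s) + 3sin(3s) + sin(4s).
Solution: Change to a moving frame: let η = s + 2τ, σ = τ and write θ(s,τ) = u(η,σ).
By the chain rule θ_τ = u_σ + 2u_η, θ_s = u_η, θ_ss = u_ηη.
Then θ_τ - 2θ_s = u_σ: the advection term cancels and the PDE becomes the heat equation u_σ = (1/2)u_ηη on η ∈ ℝ.
Initial data: u(η,0) = θ(η,0) = sin(2η) + 3sin(3η) + sin(4η).
On η ∈ ℝ each mode satisfies (sin(nη))″ = -n² sin(nη), so exp(-n²σ/2) sin(nη) solves the heat equation; by superposition u(η,σ) = Σ c_n exp(-n²σ/2) sin(nη).
Reading off the coefficients: c_2=1, c_3=3, c_4=1, so u(η,σ) = exp(-2σ)sin(2η) + exp(-8σ)sin(4η) + 3exp(-9σ/2)sin(3η).
Substituting back η = s + 2τ, σ = τ: θ(s,τ) = u(s + 2τ, τ).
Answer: θ(s, τ) = exp(-2τ)sin(2s + 4τ) + exp(-8τ)sin(4s + 8τ) + 3exp(-9τ/2)sin(3s + 6τ)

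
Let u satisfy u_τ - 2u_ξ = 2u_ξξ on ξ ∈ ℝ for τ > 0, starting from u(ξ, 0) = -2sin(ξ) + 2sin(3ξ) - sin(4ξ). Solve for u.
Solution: Moving frame: η = ξ + 2τ, σ = τ, u = w(η,σ), so u_τ = w_σ + 2w_η and u_ξξ = w_ηη.
Hence u_τ - 2u_ξ = w_σ and the PDE becomes the heat equation w_σ = 2w_ηη on η ∈ ℝ.
Initial data: w(η,0) = u(η,0) = -2sin(η) + 2sin(3η) - sin(4η). Each mode sin(nη) decays as exp(-2n²σ) on ℝ, so w(η,σ) = Σ c_n exp(-2n²σ) sin(nη) with c_1=-2, c_3=2, c_4=-1: w(η,σ) = -2exp(-2σ)sin(η) + 2exp(-18σ)sin(3η) - exp(-32σ)sin(4η).
Substituting back: u(ξ,τ) = w(ξ + 2τ, τ).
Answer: u(ξ, τ) = -2exp(-2τ)sin(ξ + 2τ) + 2exp(-18τ)sin(3ξ + 6τ) - exp(-32τ)sin(4ξ + 8τ)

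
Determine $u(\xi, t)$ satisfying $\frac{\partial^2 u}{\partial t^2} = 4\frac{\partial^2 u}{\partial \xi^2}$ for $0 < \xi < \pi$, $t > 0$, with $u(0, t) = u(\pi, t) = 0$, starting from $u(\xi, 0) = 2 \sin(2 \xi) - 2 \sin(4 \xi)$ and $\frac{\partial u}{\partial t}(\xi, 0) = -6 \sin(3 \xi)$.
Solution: Separating variables: $u = \sum [A_n \cos(\omega_n t) + B_n \sin(\omega_n t)] \sin(n\xi)$, $\omega_n = 2n$. From ICs ($B_n$ = velocity coefficient / $\omega_n$): $A_2=2, A_4=-2, B_3=-1$.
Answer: $u(\xi, t) = 2 \sin(2 \xi) \cos(4 t) -  \sin(3 \xi) \sin(6 t) - 2 \sin(4 \xi) \cos(8 t)$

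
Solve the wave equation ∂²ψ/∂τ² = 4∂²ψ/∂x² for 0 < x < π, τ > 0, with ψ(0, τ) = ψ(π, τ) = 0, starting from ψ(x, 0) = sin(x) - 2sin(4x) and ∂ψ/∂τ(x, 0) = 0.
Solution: Separating variables: ψ = Σ [A_n cos(ω_n τ) + B_n sin(ω_n τ)] sin(nx), ω_n = 2n. From ICs: A_1=1, A_4=-2.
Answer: ψ(x, τ) = sin(x)cos(2τ) - 2sin(4x)cos(8τ)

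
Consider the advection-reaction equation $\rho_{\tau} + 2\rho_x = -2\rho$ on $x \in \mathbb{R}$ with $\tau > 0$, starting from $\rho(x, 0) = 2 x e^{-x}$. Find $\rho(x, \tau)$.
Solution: Substitute $\rho = e^{-x}u$, i.e. $u = e^{x}\rho$.
By the product rule, $\rho_x = e^{-x}(u_x - u)$, $\rho_{\tau} = e^{-x}u_{\tau}$.
Substituting into the PDE and dividing by $e^{-x}$: $u_{\tau} + 2(u_x - u) = -2u$.
The lower-order terms cancel, leaving the standard advection equation $u_{\tau} + 2u_x = 0$.
Initial data for $u$: $u(x,0) = e^{x}\rho(x,0) = 2 x$.
Solve for $u$:
  By method of characteristics (waves move right with speed 2):
  Along characteristics $x - 2\tau =$ const, $u$ is constant, so $u(x,\tau) = f(x - 2\tau)$ with $f = u( \cdot , 0)$.
Hence $u(x,\tau) = 2 x - 4 \tau$.
Transform back: $\rho(x,\tau) = e^{-x}u(x,\tau)$.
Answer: $\rho(x, \tau) = -4 \tau e^{-x} + 2 x e^{-x}$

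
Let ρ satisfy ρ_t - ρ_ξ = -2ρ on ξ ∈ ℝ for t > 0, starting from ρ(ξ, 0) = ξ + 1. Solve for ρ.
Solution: Substitute ρ = exp(-2t)u, i.e. u = exp(2t)ρ.
By the product rule, ρ_t = exp(-2t)(u_t - 2u), ρ_ξ = exp(-2t)u_ξ.
Substituting into the PDE and dividing by exp(-2t): u_t - 2u - u_ξ = -2u.
The lower-order terms cancel, leaving the standard advection equation u_t - u_ξ = 0.
Initial data for u: u(ξ,0) = ρ(ξ,0) = ξ + 1.
Solve for u:
  By method of characteristics (waves move left with speed 1):
  Along characteristics ξ + t = const, u is constant, so u(ξ,t) = f(ξ + t) with f = u(·, 0).
Hence u(ξ,t) = t + ξ + 1.
Transform back: ρ(ξ,t) = exp(-2t)u(ξ,t).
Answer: ρ(ξ, t) = texp(-2t) + ξexp(-2t) + exp(-2t)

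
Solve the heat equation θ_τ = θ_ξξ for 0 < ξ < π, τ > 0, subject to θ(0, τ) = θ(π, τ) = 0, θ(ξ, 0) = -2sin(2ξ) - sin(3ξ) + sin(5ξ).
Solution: Using separation of variables θ = X(ξ)G(τ):
Eigenfunctions: sin(nξ), n = 1, 2, 3, ...
General solution: θ(ξ, τ) = Σ c_n sin(nξ) exp(-n² τ)
Matching θ(ξ,0) = -2sin(2ξ) - sin(3ξ) + sin(5ξ) term by term: c_2=-2, c_3=-1, c_5=1.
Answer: θ(ξ, τ) = -2exp(-4τ)sin(2ξ) - exp(-9τ)sin(3ξ) + exp(-25τ)sin(5ξ)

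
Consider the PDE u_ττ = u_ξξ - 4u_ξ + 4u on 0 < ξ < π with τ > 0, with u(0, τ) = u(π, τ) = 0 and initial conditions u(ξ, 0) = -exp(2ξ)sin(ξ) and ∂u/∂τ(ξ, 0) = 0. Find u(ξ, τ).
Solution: Substitute u = exp(2ξ)w, i.e. w = exp(-2ξ)u.
By the product rule, u_ξ = exp(2ξ)(w_ξ + 2w), u_ξξ = exp(2ξ)(w_ξξ + 4w_ξ + 4w), u_ττ = exp(2ξ)w_ττ.
Substituting into the PDE and dividing by exp(2ξ): w_ττ = (w_ξξ + 4w_ξ + 4w) - 4(w_ξ + 2w) + 4w.
The lower-order terms cancel, leaving the standard wave equation w_ττ = w_ξξ.
Initial data for w: w(ξ,0) = exp(-2ξ)u(ξ,0) = -sin(ξ); w_τ(ξ,0) = exp(-2ξ)u_τ(ξ,0) = 0. The boundary conditions carry over: w(0,τ) = w(π,τ) = 0.
Solve for w:
  Using separation of variables w = X(ξ)T(τ):
  Eigenfunctions: sin(nξ), n = 1, 2, 3, ...
  General solution: w(ξ, τ) = Σ [A_n cos(n τ) + B_n sin(n τ)] sin(nξ)
  From w(ξ,0) = -sin(ξ): A_1=-1. From w_τ(ξ,0) = 0: all B_n = 0.
Hence w(ξ,τ) = -sin(ξ)cos(τ).
Transform back: u(ξ,τ) = exp(2ξ)w(ξ,τ).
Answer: u(ξ, τ) = -exp(2ξ)sin(ξ)cos(τ)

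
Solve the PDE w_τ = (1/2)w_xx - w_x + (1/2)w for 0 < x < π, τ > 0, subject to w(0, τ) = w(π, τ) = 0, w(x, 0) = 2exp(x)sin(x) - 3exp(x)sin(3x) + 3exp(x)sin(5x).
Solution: Substitute w = exp(x)u.
Then w_x = exp(x)(u_x + u), w_xx = exp(x)(u_xx + 2u_x + u), w_τ = exp(x)u_τ; substituting and dividing by exp(x), the lower-order terms cancel: u_τ = (1/2)u_xx (standard heat equation).
Data for u: u(x,0) = exp(-x)w(x,0) = 2sin(x) - 3sin(3x) + 3sin(5x). The boundary conditions carry over: u(0,τ) = u(π,τ) = 0.
Separating variables: u = Σ c_n exp(-n²τ/2) sin(nx). From u(x,0) = 2sin(x) - 3sin(3x) + 3sin(5x): c_1=2, c_3=-3, c_5=3.
So u(x,τ) = 2exp(-τ/2)sin(x) - 3exp(-9τ/2)sin(3x) + 3exp(-25τ/2)sin(5x), and w(x,τ) = exp(x)u(x,τ).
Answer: w(x, τ) = 2exp(x)exp(-τ/2)sin(x) - 3exp(x)exp(-9τ/2)sin(3x) + 3exp(x)exp(-25τ/2)sin(5x)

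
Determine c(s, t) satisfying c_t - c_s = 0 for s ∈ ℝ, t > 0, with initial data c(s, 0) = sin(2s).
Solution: By method of characteristics (waves move left with speed 1):
Along characteristics s + t = const, c is constant, so c(s,t) = f(s + t) with f = c(·, 0).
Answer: c(s, t) = sin(2s + 2t)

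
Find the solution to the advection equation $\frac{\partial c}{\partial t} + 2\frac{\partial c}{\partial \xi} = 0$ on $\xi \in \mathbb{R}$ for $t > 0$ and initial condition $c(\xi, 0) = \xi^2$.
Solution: By method of characteristics (waves move right with speed 2):
Along characteristics $\xi - 2t =$ const, $c$ is constant, so $c(\xi,t) = f(\xi - 2t)$ with $f = c( \cdot , 0)$.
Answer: $c(\xi, t) = \xi^2 - 4 \xi t + 4 t^2$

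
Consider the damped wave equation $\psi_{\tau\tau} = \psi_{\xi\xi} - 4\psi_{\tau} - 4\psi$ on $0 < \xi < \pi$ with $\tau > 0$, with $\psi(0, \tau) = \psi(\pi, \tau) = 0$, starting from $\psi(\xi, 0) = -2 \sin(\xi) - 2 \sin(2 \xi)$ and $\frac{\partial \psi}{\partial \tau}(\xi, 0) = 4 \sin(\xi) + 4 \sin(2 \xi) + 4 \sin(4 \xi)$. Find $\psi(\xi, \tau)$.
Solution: Substitute $\psi = e^{-2\tau}u$.
Then $\psi_{\tau} = e^{-2\tau}(u_{\tau} - 2u)$, $\psi_{\tau\tau} = e^{-2\tau}(u_{\tau\tau} - 4u_{\tau} + 4u)$, $\psi_{\xi\xi} = e^{-2\tau}u_{\xi\xi}$; substituting and dividing by $e^{-2\tau}$, the lower-order terms cancel: $u_{\tau\tau} = u_{\xi\xi}$ (standard wave equation).
Data for $u$: $u(\xi,0) = \psi(\xi,0) = -2 \sin(\xi) - 2 \sin(2 \xi)$; $u_{\tau}(\xi,0) = \psi_{\tau}(\xi,0) + 2\psi(\xi,0) = 4 \sin(4 \xi)$. The boundary conditions carry over: $u(0,\tau) = u(\pi,\tau) = 0$.
Separating variables: $u = \sum [A_n \cos(\omega_n \tau) + B_n \sin(\omega_n \tau)] \sin(n\xi)$, $\omega_n = n$. From ICs ($B_n$ = velocity coefficient / $\omega_n$): $A_1=-2, A_2=-2, B_4=1$.
So $u(\xi,\tau) = -2 \sin(\xi) \cos(\tau) - 2 \sin(2 \xi) \cos(2 \tau) + \sin(4 \xi) \sin(4 \tau)$, and $\psi(\xi,\tau) = e^{-2\tau}u(\xi,\tau)$.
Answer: $\psi(\xi, \tau) = e^{-2 \tau} \sin(4 \tau) \sin(4 \xi) - 2 e^{-2 \tau} \sin(\xi) \cos(\tau) - 2 e^{-2 \tau} \sin(2 \xi) \cos(2 \tau)$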